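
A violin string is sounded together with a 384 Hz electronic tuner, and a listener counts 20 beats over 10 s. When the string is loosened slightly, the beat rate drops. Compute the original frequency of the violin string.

386 Hz

Beat frequency = 20/10 = 2 Hz.
|f − 384| = 2, so the violin string was at either 382 Hz or 386 Hz.
Reducing tension lowers a string's frequency; the adjustment lowers the violin string's frequency.
The beat rate fell, so the adjustment moved the violin string toward 384 Hz — it must have started above the reference.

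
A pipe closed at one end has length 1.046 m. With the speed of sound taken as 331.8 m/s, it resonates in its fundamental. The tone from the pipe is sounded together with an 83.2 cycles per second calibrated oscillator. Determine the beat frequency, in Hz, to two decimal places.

3.90 Hz

Closed pipe (odd harmonics): f_n = n·v/(4L) = 1·331.8/(4·1.046) = 79.3021 Hz.
f_beat = |79.3021 − 83.2| = 3.90 Hz.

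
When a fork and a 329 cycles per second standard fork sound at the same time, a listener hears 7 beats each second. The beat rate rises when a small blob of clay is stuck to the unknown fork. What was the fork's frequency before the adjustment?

|f − 329| = 7, so the fork was at either 322 Hz or 336 Hz.
Adding mass to a fork lowers its frequency; the adjustment lowers the fork's frequency.
The beat rate rose, so the adjustment moved the fork further from 329 Hz — it was already below the reference.

322 Hz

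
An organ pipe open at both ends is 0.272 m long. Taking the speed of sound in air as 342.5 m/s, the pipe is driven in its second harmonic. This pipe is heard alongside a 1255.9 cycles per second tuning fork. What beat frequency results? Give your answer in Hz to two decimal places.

Open pipe: f_n = n·v/(2L) = 2·342.5/(2·0.272) = 1259.1912 Hz.
f_beat = |1259.1912 − 1255.9| = 3.29 Hz.

3.29 Hz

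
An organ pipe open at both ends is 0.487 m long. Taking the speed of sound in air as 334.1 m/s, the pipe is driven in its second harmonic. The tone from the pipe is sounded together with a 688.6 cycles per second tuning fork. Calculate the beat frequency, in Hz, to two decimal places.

2.56 Hz

Open pipe: f_n = n·v/(2L) = 2·334.1/(2·0.487) = 686.0370 Hz.
f_beat = |686.0370 − 688.6| = 2.56 Hz.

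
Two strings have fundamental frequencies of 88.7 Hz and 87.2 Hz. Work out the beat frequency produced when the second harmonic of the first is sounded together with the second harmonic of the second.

3.0 Hz

Second harmonic of the first: 2·88.7 = 177.4 Hz.
Second harmonic of the second: 2·87.2 = 174.4 Hz.
f_beat = |177.4 − 174.4| = 3.0 Hz.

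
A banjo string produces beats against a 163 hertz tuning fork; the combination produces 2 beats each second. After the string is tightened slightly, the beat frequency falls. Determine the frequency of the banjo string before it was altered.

|f − 163| = 2, so the banjo string was at either 161 Hz or 165 Hz.
Increasing tension raises a string's frequency; the adjustment raises the banjo string's frequency.
The beat rate fell, so the adjustment moved the banjo string toward 163 Hz — it must have started below the reference.

161 Hz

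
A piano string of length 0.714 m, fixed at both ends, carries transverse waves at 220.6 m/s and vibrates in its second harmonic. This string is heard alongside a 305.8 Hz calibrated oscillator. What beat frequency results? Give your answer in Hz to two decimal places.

3.16 Hz

For a string fixed at both ends, f_n = n·v/(2L) = 2·220.6/(2·0.714) = 308.9636 Hz.
f_beat = |308.9636 − 305.8| = 3.16 Hz.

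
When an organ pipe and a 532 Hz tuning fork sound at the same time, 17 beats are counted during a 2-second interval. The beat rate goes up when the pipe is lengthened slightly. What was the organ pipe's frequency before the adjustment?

Beat frequency = 17/2 = 8.5 Hz.
|f − 532| = 8.5, so the organ pipe was at either 523.5 Hz or 540.5 Hz.
A longer pipe has a lower fundamental; the adjustment lowers the organ pipe's frequency.
The beat rate rose, so the adjustment moved the organ pipe further from 532 Hz — it was already below the reference.

523.5 Hz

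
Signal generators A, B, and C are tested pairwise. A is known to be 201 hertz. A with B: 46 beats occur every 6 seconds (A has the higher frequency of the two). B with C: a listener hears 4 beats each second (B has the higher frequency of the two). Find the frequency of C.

A–B: Beat frequency = 46/6 = 7.6667 Hz.
B is below A, so f_B = 201 − 7.6667 = 193.3333 Hz.
C is below B, so f_C = 193.3333 − 4 = 189.3333 Hz.

189.3333 Hz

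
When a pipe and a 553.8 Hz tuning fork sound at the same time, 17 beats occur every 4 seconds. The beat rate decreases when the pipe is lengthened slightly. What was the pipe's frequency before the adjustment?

558.05 Hz

Beat frequency = 17/4 = 4.25 Hz.
|f − 553.8| = 4.25, so the pipe was at either 549.55 Hz or 558.05 Hz.
A longer pipe has a lower fundamental; the adjustment lowers the pipe's frequency.
The beat rate fell, so the adjustment moved the pipe toward 553.8 Hz — it must have started above the reference.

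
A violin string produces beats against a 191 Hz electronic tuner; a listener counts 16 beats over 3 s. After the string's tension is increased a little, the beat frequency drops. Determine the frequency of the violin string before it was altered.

Beat frequency = 16/3 = 5.3333 Hz.
|f − 191| = 5.3333, so the violin string was at either 185.6667 Hz or 196.3333 Hz.
Higher tension means higher frequency; the adjustment raises the violin string's frequency.
The beat rate fell, so the adjustment moved the violin string toward 191 Hz — it must have started below the reference.

185.6667 Hz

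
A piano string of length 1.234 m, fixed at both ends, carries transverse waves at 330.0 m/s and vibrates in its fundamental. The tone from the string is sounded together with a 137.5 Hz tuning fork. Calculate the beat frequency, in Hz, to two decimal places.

3.79 Hz

For a string fixed at both ends, f_n = n·v/(2L) = 1·330.0/(2·1.234) = 133.7115 Hz.
f_beat = |133.7115 − 137.5| = 3.79 Hz.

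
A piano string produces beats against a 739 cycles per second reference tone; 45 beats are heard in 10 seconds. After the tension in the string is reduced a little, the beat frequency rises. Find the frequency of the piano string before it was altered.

Beat frequency = 45/10 = 4.5 Hz.
|f − 739| = 4.5, so the piano string was at either 734.5 Hz or 743.5 Hz.
Lower tension means lower frequency; the adjustment lowers the piano string's frequency.
The beat rate rose, so the adjustment moved the piano string further from 739 Hz — it was already below the reference.

734.5 Hz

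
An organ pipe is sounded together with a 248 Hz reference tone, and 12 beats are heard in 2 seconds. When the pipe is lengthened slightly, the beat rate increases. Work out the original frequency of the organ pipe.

242 Hz

Beat frequency = 12/2 = 6 Hz.
|f − 248| = 6, so the organ pipe was at either 242 Hz or 254 Hz.
A longer pipe has a lower fundamental; the adjustment lowers the organ pipe's frequency.
The beat rate rose, so the adjustment moved the organ pipe further from 248 Hz — it was already below the reference.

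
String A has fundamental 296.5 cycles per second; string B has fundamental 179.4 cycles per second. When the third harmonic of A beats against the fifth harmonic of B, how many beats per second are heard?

Third harmonic of the first: 3·296.5 = 889.5 Hz.
Fifth harmonic of the second: 5·179.4 = 897.0 Hz.
f_beat = |889.5 − 897.0| = 7.5 Hz.

7.5 Hz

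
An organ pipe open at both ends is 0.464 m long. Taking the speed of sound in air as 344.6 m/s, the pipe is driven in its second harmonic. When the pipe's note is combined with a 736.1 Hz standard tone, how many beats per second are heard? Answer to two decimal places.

Open pipe: f_n = n·v/(2L) = 2·344.6/(2·0.464) = 742.6724 Hz.
f_beat = |742.6724 − 736.1| = 6.57 Hz.

6.57 Hz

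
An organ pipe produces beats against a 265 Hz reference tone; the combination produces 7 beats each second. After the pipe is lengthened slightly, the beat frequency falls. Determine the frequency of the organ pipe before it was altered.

|f − 265| = 7, so the organ pipe was at either 258 Hz or 272 Hz.
A longer pipe has a lower fundamental; the adjustment lowers the organ pipe's frequency.
The beat rate fell, so the adjustment moved the organ pipe toward 265 Hz — it must have started above the reference.

272 Hz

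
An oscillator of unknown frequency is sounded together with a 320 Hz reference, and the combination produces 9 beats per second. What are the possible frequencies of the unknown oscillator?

|f − 320| = 9, so f = 320 ± 9.

311 Hz or 329 Hz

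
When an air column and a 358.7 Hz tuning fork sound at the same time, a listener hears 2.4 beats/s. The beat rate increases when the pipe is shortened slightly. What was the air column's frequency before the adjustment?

|f − 358.7| = 2.4, so the air column was at either 356.3 Hz or 361.1 Hz.
A shorter pipe has a higher fundamental; the adjustment raises the air column's frequency.
The beat rate rose, so the adjustment moved the air column further from 358.7 Hz — it was already above the reference.

361.1 Hz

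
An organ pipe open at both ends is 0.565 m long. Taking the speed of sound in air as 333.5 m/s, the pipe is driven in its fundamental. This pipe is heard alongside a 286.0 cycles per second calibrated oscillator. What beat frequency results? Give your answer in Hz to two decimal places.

9.13 Hz

Open pipe: f_n = n·v/(2L) = 1·333.5/(2·0.565) = 295.1327 Hz.
f_beat = |295.1327 − 286.0| = 9.13 Hz.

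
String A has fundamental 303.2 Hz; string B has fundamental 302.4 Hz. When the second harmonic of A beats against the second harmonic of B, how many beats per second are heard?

1.6 Hz

Second harmonic of the first: 2·303.2 = 606.4 Hz.
Second harmonic of the second: 2·302.4 = 604.8 Hz.
f_beat = |606.4 − 604.8| = 1.6 Hz.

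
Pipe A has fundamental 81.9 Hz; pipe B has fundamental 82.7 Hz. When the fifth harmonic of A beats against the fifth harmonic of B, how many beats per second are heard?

Fifth harmonic of the first: 5·81.9 = 409.5 Hz.
Fifth harmonic of the second: 5·82.7 = 413.5 Hz.
f_beat = |409.5 − 413.5| = 4.0 Hz.

4.0 Hz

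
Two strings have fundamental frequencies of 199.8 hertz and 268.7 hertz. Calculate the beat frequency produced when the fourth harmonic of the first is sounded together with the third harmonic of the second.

Fourth harmonic of the first: 4·199.8 = 799.2 Hz.
Third harmonic of the second: 3·268.7 = 806.1 Hz.
f_beat = |799.2 − 806.1| = 6.9 Hz.

6.9 Hz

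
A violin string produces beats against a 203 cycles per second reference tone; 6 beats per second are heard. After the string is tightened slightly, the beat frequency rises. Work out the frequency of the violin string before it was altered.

|f − 203| = 6, so the violin string was at either 197 Hz or 209 Hz.
Increasing tension raises a string's frequency; the adjustment raises the violin string's frequency.
The beat rate rose, so the adjustment moved the violin string further from 203 Hz — it was already above the reference.

209 Hz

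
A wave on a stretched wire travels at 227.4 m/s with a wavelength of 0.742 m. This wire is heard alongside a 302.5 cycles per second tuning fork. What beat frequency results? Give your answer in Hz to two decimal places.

3.97 Hz

Source frequency f = v/λ = 227.4/0.742 = 306.4690 Hz.
f_beat = |306.4690 − 302.5| = 3.97 Hz.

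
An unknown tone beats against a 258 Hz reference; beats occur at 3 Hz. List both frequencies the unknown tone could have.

|f − 258| = 3, so f = 258 ± 3.

255 Hz or 261 Hz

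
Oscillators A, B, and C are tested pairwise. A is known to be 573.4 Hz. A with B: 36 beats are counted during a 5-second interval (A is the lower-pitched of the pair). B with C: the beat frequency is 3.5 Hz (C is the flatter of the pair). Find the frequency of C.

577.1 Hz

A–B: Beat frequency = 36/5 = 7.2 Hz.
B is above A, so f_B = 573.4 + 7.2 = 580.6 Hz.
C is below B, so f_C = 580.6 − 3.5 = 577.1 Hz.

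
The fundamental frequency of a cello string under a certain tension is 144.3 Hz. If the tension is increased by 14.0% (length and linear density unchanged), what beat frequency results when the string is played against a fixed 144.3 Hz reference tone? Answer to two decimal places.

For a string, f ∝ √T, so the new frequency is 144.3·√1.140 = 154.0702 Hz.
f_beat = |154.0702 − 144.3| = 9.77 Hz.

9.77 Hz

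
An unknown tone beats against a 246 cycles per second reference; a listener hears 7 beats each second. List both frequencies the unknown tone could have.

239 Hz or 253 Hz

|f − 246| = 7, so f = 246 ± 7.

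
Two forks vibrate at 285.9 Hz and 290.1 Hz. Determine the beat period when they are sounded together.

0.238 s

f_beat = |285.9 − 290.1| = 4.2 Hz.
Beat period T = 1 / f_beat = 1 / 4.2 s.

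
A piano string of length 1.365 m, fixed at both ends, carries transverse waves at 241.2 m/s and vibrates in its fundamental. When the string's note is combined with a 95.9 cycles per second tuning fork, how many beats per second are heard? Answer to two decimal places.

For a string fixed at both ends, f_n = n·v/(2L) = 1·241.2/(2·1.365) = 88.3516 Hz.
f_beat = |88.3516 − 95.9| = 7.55 Hz.

7.55 Hz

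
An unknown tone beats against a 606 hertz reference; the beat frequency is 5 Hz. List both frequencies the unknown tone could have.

601 Hz or 611 Hz

|f − 606| = 5, so f = 606 ± 5.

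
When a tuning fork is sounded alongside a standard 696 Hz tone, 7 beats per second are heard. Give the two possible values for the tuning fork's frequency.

689 Hz or 703 Hz

|f − 696| = 7, so f = 696 ± 7.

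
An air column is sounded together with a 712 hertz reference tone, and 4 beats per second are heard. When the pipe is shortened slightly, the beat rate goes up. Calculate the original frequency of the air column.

716 Hz

|f − 712| = 4, so the air column was at either 708 Hz or 716 Hz.
A shorter pipe has a higher fundamental; the adjustment raises the air column's frequency.
The beat rate rose, so the adjustment moved the air column further from 712 Hz — it was already above the reference.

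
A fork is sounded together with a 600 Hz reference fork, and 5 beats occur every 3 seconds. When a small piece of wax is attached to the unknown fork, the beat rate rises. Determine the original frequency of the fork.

Beat frequency = 5/3 = 1.6667 Hz.
|f − 600| = 1.6667, so the fork was at either 598.3333 Hz or 601.6667 Hz.
Loading a fork with wax lowers its frequency; the adjustment lowers the fork's frequency.
The beat rate rose, so the adjustment moved the fork further from 600 Hz — it was already below the reference.

598.3333 Hz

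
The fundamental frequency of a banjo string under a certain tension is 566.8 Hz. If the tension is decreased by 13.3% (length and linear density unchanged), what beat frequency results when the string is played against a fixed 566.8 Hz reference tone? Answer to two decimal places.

39.04 Hz

For a string, f ∝ √T, so the new frequency is 566.8·√0.867 = 527.7635 Hz.
f_beat = |527.7635 − 566.8| = 39.04 Hz.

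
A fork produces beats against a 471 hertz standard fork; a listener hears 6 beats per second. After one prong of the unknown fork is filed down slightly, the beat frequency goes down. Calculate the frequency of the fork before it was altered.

465 Hz

|f − 471| = 6, so the fork was at either 465 Hz or 477 Hz.
Filing a prong removes mass and raises the fork's frequency; the adjustment raises the fork's frequency.
The beat rate fell, so the adjustment moved the fork toward 471 Hz — it must have started below the reference.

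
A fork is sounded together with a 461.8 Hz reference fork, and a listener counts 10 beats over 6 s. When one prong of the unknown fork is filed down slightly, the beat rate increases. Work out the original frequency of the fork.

463.4667 Hz

Beat frequency = 10/6 = 1.6667 Hz.
|f − 461.8| = 1.6667, so the fork was at either 460.1333 Hz or 463.4667 Hz.
Filing a prong removes mass and raises the fork's frequency; the adjustment raises the fork's frequency.
The beat rate rose, so the adjustment moved the fork further from 461.8 Hz — it was already above the reference.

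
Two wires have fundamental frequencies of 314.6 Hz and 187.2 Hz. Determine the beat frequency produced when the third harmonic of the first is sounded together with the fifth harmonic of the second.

7.8 Hz

Third harmonic of the first: 3·314.6 = 943.8 Hz.
Fifth harmonic of the second: 5·187.2 = 936.0 Hz.
f_beat = |943.8 − 936.0| = 7.8 Hz.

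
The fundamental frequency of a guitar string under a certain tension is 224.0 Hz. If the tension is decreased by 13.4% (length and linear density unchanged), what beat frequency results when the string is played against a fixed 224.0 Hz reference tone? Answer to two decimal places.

15.55 Hz

For a string, f ∝ √T, so the new frequency is 224.0·√0.866 = 208.4524 Hz.
f_beat = |208.4524 − 224.0| = 15.55 Hz.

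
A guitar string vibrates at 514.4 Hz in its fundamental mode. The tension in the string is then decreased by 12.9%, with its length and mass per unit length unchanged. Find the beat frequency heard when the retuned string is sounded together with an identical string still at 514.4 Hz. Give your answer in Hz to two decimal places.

34.32 Hz

For a string, f ∝ √T, so the new frequency is 514.4·√0.871 = 480.0760 Hz.
f_beat = |480.0760 − 514.4| = 34.32 Hz.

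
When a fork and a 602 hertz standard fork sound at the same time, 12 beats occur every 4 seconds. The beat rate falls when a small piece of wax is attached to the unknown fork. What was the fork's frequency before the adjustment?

605 Hz

Beat frequency = 12/4 = 3 Hz.
|f − 602| = 3, so the fork was at either 599 Hz or 605 Hz.
Loading a fork with wax lowers its frequency; the adjustment lowers the fork's frequency.
The beat rate fell, so the adjustment moved the fork toward 602 Hz — it must have started above the reference.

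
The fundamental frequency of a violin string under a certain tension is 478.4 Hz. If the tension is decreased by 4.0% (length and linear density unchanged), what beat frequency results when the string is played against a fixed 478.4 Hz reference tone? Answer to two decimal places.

9.67 Hz

For a string, f ∝ √T, so the new frequency is 478.4·√0.960 = 468.7344 Hz.
f_beat = |468.7344 − 478.4| = 9.67 Hz.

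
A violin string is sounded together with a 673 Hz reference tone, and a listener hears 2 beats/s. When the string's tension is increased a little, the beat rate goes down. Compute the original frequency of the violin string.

|f − 673| = 2, so the violin string was at either 671 Hz or 675 Hz.
Higher tension means higher frequency; the adjustment raises the violin string's frequency.
The beat rate fell, so the adjustment moved the violin string toward 673 Hz — it must have started below the reference.

671 Hz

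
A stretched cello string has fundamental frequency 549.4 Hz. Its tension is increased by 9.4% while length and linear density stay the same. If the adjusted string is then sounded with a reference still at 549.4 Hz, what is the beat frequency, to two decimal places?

For a string, f ∝ √T, so the new frequency is 549.4·√1.094 = 574.6419 Hz.
f_beat = |574.6419 − 549.4| = 25.24 Hz.

25.24 Hz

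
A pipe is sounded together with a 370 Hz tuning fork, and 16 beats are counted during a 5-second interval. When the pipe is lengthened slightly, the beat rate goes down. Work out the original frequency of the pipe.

373.2 Hz

Beat frequency = 16/5 = 3.2 Hz.
|f − 370| = 3.2, so the pipe was at either 366.8 Hz or 373.2 Hz.
A longer pipe has a lower fundamental; the adjustment lowers the pipe's frequency.
The beat rate fell, so the adjustment moved the pipe toward 370 Hz — it must have started above the reference.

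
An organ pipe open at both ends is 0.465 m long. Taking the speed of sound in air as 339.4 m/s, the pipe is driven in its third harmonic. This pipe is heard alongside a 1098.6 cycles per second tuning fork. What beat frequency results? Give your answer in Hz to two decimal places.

3.76 Hz

Open pipe: f_n = n·v/(2L) = 3·339.4/(2·0.465) = 1094.8387 Hz.
f_beat = |1094.8387 − 1098.6| = 3.76 Hz.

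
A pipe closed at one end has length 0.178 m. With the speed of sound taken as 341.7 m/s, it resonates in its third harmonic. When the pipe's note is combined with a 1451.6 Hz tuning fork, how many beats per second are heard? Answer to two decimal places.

11.85 Hz

Closed pipe (odd harmonics): f_n = n·v/(4L) = 3·341.7/(4·0.178) = 1439.7472 Hz.
f_beat = |1439.7472 − 1451.6| = 11.85 Hz.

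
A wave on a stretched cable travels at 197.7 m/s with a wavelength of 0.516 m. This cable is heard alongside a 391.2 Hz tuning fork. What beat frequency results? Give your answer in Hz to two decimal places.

Source frequency f = v/λ = 197.7/0.516 = 383.1395 Hz.
f_beat = |383.1395 − 391.2| = 8.06 Hz.

8.06 Hz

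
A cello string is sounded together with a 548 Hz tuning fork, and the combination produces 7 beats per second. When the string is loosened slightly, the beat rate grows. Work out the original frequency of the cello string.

541 Hz

|f − 548| = 7, so the cello string was at either 541 Hz or 555 Hz.
Reducing tension lowers a string's frequency; the adjustment lowers the cello string's frequency.
The beat rate rose, so the adjustment moved the cello string further from 548 Hz — it was already below the reference.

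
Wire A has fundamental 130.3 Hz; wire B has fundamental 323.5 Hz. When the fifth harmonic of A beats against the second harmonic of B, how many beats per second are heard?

Fifth harmonic of the first: 5·130.3 = 651.5 Hz.
Second harmonic of the second: 2·323.5 = 647.0 Hz.
f_beat = |651.5 − 647.0| = 4.5 Hz.

4.5 Hz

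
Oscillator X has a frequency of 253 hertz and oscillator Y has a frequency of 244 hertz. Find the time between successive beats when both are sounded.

f_beat = |253 − 244| = 9 Hz.
Beat period T = 1 / f_beat = 1 / 9 s.

0.111 s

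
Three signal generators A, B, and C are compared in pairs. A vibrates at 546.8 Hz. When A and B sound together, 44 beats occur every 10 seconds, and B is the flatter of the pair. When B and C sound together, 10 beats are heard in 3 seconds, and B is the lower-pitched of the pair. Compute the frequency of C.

545.7333 Hz

A–B: Beat frequency = 44/10 = 4.4 Hz.
B is below A, so f_B = 546.8 − 4.4 = 542.4 Hz.
B–C: Beat frequency = 10/3 = 3.3333 Hz.
C is above B, so f_C = 542.4 + 3.3333 = 545.7333 Hz.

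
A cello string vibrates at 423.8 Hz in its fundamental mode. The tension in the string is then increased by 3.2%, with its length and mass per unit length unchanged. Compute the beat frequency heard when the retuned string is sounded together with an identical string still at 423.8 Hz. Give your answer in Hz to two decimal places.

For a string, f ∝ √T, so the new frequency is 423.8·√1.032 = 430.5274 Hz.
f_beat = |430.5274 − 423.8| = 6.73 Hz.

6.73 Hz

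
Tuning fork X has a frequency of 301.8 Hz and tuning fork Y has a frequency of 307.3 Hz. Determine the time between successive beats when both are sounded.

0.182 s

f_beat = |301.8 − 307.3| = 5.5 Hz.
Beat period T = 1 / f_beat = 1 / 5.5 s.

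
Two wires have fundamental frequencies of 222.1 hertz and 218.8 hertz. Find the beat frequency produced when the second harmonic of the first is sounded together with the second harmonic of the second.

6.6 Hz

Second harmonic of the first: 2·222.1 = 444.2 Hz.
Second harmonic of the second: 2·218.8 = 437.6 Hz.
f_beat = |444.2 − 437.6| = 6.6 Hz.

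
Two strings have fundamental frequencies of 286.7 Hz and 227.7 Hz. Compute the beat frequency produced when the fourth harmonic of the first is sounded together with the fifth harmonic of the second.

8.3 Hz

Fourth harmonic of the first: 4·286.7 = 1146.8 Hz.
Fifth harmonic of the second: 5·227.7 = 1138.5 Hz.
f_beat = |1146.8 − 1138.5| = 8.3 Hz.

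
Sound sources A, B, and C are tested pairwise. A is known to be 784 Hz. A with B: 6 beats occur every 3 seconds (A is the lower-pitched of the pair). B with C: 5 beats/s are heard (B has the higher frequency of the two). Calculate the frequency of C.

781 Hz

A–B: Beat frequency = 6/3 = 2 Hz.
B is above A, so f_B = 784 + 2 = 786 Hz.
C is below B, so f_C = 786 − 5 = 781 Hz.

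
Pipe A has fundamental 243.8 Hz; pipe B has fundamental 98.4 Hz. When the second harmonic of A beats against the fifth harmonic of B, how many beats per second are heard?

Second harmonic of the first: 2·243.8 = 487.6 Hz.
Fifth harmonic of the second: 5·98.4 = 492.0 Hz.
f_beat = |487.6 − 492.0| = 4.4 Hz.

4.4 Hz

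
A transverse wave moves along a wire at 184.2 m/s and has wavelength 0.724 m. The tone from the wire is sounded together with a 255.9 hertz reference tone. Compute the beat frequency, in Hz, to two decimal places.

Source frequency f = v/λ = 184.2/0.724 = 254.4199 Hz.
f_beat = |254.4199 − 255.9| = 1.48 Hz.

1.48 Hz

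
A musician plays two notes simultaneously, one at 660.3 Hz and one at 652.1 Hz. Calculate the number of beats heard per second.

f_beat = |f₁ − f₂|.
|660.3 − 652.1| = 8.2 Hz.

8.2 Hz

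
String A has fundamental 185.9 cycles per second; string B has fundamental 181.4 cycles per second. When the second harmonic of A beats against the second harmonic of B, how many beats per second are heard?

Second harmonic of the first: 2·185.9 = 371.8 Hz.
Second harmonic of the second: 2·181.4 = 362.8 Hz.
f_beat = |371.8 − 362.8| = 9.0 Hz.

9.0 Hz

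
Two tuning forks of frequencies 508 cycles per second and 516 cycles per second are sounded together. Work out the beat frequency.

8 Hz

Beats arise from superposition of two nearby frequencies; the beat rate is |f₁ − f₂|.
|508 − 516| = 8 Hz.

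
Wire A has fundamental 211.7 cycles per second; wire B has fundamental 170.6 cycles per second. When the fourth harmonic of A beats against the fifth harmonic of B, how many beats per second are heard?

6.2 Hz

Fourth harmonic of the first: 4·211.7 = 846.8 Hz.
Fifth harmonic of the second: 5·170.6 = 853.0 Hz.
f_beat = |846.8 − 853.0| = 6.2 Hz.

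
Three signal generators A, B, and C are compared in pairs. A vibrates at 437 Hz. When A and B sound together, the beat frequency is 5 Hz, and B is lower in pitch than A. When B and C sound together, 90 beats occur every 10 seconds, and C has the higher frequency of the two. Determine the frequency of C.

441 Hz

B is below A, so f_B = 437 − 5 = 432 Hz.
B–C: Beat frequency = 90/10 = 9 Hz.
C is above B, so f_C = 432 + 9 = 441 Hz.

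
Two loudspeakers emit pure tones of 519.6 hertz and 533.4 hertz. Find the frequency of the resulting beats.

13.8 Hz

The beat frequency equals the magnitude of the frequency difference.
|519.6 − 533.4| = 13.8 Hz.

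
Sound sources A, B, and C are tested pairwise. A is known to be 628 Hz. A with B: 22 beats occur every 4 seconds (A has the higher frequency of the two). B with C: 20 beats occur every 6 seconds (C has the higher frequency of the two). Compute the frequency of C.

625.8333 Hz

A–B: Beat frequency = 22/4 = 5.5 Hz.
B is below A, so f_B = 628 − 5.5 = 622.5 Hz.
B–C: Beat frequency = 20/6 = 3.3333 Hz.
C is above B, so f_C = 622.5 + 3.3333 = 625.8333 Hz.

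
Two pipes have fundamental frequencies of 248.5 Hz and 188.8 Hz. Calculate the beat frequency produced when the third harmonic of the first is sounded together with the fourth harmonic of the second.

9.7 Hz

Third harmonic of the first: 3·248.5 = 745.5 Hz.
Fourth harmonic of the second: 4·188.8 = 755.2 Hz.
f_beat = |745.5 − 755.2| = 9.7 Hz.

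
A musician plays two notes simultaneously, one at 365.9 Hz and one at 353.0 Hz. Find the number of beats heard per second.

f_beat = |f₁ − f₂|.
|365.9 − 353.0| = 12.9 Hz.

12.9 Hz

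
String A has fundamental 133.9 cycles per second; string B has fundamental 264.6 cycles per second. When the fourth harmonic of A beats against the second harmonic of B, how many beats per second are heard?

Fourth harmonic of the first: 4·133.9 = 535.6 Hz.
Second harmonic of the second: 2·264.6 = 529.2 Hz.
f_beat = |535.6 − 529.2| = 6.4 Hz.

6.4 Hz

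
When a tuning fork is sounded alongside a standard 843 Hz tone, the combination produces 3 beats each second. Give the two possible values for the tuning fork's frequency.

840 Hz or 846 Hz

|f − 843| = 3, so f = 843 ± 3.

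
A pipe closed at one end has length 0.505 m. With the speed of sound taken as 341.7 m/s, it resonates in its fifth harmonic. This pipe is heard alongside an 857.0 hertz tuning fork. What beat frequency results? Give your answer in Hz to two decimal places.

Closed pipe (odd harmonics): f_n = n·v/(4L) = 5·341.7/(4·0.505) = 845.7921 Hz.
f_beat = |845.7921 − 857.0| = 11.21 Hz.

11.21 Hz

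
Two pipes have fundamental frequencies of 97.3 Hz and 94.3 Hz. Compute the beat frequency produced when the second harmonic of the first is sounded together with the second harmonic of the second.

6.0 Hz

Second harmonic of the first: 2·97.3 = 194.6 Hz.
Second harmonic of the second: 2·94.3 = 188.6 Hz.
f_beat = |194.6 − 188.6| = 6.0 Hz.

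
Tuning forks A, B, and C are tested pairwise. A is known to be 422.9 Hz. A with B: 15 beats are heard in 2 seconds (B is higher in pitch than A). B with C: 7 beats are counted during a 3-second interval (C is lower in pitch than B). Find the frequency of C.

A–B: Beat frequency = 15/2 = 7.5 Hz.
B is above A, so f_B = 422.9 + 7.5 = 430.4 Hz.
B–C: Beat frequency = 7/3 = 2.3333 Hz.
C is below B, so f_C = 430.4 − 2.3333 = 428.0667 Hz.

428.0667 Hz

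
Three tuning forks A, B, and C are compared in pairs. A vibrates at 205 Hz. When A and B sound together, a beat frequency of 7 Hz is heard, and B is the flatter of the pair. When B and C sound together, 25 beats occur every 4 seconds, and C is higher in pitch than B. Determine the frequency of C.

B is below A, so f_B = 205 − 7 = 198 Hz.
B–C: Beat frequency = 25/4 = 6.25 Hz.
C is above B, so f_C = 198 + 6.25 = 204.25 Hz.

204.25 Hz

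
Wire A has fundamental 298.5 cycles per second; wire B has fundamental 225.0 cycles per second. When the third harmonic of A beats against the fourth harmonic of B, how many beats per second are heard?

Third harmonic of the first: 3·298.5 = 895.5 Hz.
Fourth harmonic of the second: 4·225.0 = 900.0 Hz.
f_beat = |895.5 − 900.0| = 4.5 Hz.

4.5 Hz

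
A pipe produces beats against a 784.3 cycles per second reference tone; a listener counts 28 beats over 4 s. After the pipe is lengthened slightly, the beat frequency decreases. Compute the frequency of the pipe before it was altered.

Beat frequency = 28/4 = 7 Hz.
|f − 784.3| = 7, so the pipe was at either 777.3 Hz or 791.3 Hz.
A longer pipe has a lower fundamental; the adjustment lowers the pipe's frequency.
The beat rate fell, so the adjustment moved the pipe toward 784.3 Hz — it must have started above the reference.

791.3 Hz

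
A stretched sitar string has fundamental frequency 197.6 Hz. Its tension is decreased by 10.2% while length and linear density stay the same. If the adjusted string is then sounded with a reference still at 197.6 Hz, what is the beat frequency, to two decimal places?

10.35 Hz

For a string, f ∝ √T, so the new frequency is 197.6·√0.898 = 187.2514 Hz.
f_beat = |187.2514 − 197.6| = 10.35 Hz.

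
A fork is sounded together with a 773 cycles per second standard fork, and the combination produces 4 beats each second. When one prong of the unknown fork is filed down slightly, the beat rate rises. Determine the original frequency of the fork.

|f − 773| = 4, so the fork was at either 769 Hz or 777 Hz.
Filing a prong removes mass and raises the fork's frequency; the adjustment raises the fork's frequency.
The beat rate rose, so the adjustment moved the fork further from 773 Hz — it was already above the reference.

777 Hz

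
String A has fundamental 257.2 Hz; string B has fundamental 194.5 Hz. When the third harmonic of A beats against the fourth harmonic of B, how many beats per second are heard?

Third harmonic of the first: 3·257.2 = 771.6 Hz.
Fourth harmonic of the second: 4·194.5 = 778.0 Hz.
f_beat = |771.6 − 778.0| = 6.4 Hz.

6.4 Hz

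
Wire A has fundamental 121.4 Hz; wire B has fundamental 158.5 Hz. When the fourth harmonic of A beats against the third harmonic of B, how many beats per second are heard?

Fourth harmonic of the first: 4·121.4 = 485.6 Hz.
Third harmonic of the second: 3·158.5 = 475.5 Hz.
f_beat = |485.6 − 475.5| = 10.1 Hz.

10.1 Hz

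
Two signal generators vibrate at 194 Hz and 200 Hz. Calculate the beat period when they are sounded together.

0.167 s

f_beat = |194 − 200| = 6 Hz.
Beat period T = 1 / f_beat = 1 / 6 s.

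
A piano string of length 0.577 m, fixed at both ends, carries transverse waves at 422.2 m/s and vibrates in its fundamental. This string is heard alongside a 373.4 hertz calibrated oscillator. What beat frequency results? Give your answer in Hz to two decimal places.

7.54 Hz

For a string fixed at both ends, f_n = n·v/(2L) = 1·422.2/(2·0.577) = 365.8579 Hz.
f_beat = |365.8579 − 373.4| = 7.54 Hz.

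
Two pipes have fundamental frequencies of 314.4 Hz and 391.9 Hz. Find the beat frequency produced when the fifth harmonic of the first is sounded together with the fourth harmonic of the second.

Fifth harmonic of the first: 5·314.4 = 1572.0 Hz.
Fourth harmonic of the second: 4·391.9 = 1567.6 Hz.
f_beat = |1572.0 − 1567.6| = 4.4 Hz.

4.4 Hz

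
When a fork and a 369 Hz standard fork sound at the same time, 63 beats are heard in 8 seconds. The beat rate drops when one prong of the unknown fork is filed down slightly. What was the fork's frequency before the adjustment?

Beat frequency = 63/8 = 7.875 Hz.
|f − 369| = 7.875, so the fork was at either 361.125 Hz or 376.875 Hz.
Filing a prong removes mass and raises the fork's frequency; the adjustment raises the fork's frequency.
The beat rate fell, so the adjustment moved the fork toward 369 Hz — it must have started below the reference.

361.125 Hz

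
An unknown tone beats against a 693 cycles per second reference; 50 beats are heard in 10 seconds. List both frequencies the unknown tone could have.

688 Hz or 698 Hz

Beat frequency = 50/10 = 5 Hz.
|f − 693| = 5, so f = 693 ± 5.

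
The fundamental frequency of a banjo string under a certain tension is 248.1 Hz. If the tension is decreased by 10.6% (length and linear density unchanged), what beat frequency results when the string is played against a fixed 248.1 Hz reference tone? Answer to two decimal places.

For a string, f ∝ √T, so the new frequency is 248.1·√0.894 = 234.5825 Hz.
f_beat = |234.5825 − 248.1| = 13.52 Hz.

13.52 Hz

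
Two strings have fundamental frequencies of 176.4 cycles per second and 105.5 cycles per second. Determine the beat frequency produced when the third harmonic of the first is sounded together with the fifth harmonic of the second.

Third harmonic of the first: 3·176.4 = 529.2 Hz.
Fifth harmonic of the second: 5·105.5 = 527.5 Hz.
f_beat = |529.2 − 527.5| = 1.7 Hz.

1.7 Hz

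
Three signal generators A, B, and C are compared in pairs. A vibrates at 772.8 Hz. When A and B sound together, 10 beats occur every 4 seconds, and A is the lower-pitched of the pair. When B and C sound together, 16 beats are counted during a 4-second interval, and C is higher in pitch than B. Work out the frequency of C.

A–B: Beat frequency = 10/4 = 2.5 Hz.
B is above A, so f_B = 772.8 + 2.5 = 775.3 Hz.
B–C: Beat frequency = 16/4 = 4 Hz.
C is above B, so f_C = 775.3 + 4 = 779.3 Hz.

779.3 Hz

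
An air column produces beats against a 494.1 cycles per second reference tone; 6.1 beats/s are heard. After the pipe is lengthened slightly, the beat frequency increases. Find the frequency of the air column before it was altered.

488 Hz

|f − 494.1| = 6.1, so the air column was at either 488 Hz or 500.2 Hz.
A longer pipe has a lower fundamental; the adjustment lowers the air column's frequency.
The beat rate rose, so the adjustment moved the air column further from 494.1 Hz — it was already below the reference.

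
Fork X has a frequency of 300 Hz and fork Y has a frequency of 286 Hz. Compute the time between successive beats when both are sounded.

f_beat = |300 − 286| = 14 Hz.
Beat period T = 1 / f_beat = 1 / 14 s.

0.071 s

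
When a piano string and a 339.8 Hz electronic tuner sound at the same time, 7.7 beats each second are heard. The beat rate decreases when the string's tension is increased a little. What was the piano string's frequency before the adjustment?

|f − 339.8| = 7.7, so the piano string was at either 332.1 Hz or 347.5 Hz.
Higher tension means higher frequency; the adjustment raises the piano string's frequency.
The beat rate fell, so the adjustment moved the piano string toward 339.8 Hz — it must have started below the reference.

332.1 Hz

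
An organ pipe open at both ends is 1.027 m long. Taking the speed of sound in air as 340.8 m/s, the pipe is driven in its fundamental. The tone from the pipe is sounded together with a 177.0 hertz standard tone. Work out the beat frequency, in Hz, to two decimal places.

11.08 Hz

Open pipe: f_n = n·v/(2L) = 1·340.8/(2·1.027) = 165.9202 Hz.
f_beat = |165.9202 − 177.0| = 11.08 Hz.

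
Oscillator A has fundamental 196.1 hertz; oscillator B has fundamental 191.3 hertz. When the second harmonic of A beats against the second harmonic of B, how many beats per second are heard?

9.6 Hz

Second harmonic of the first: 2·196.1 = 392.2 Hz.
Second harmonic of the second: 2·191.3 = 382.6 Hz.
f_beat = |392.2 − 382.6| = 9.6 Hz.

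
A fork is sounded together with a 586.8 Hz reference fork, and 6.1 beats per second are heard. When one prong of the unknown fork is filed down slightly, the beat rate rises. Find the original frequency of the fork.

592.9 Hz

|f − 586.8| = 6.1, so the fork was at either 580.7 Hz or 592.9 Hz.
Filing a prong removes mass and raises the fork's frequency; the adjustment raises the fork's frequency.
The beat rate rose, so the adjustment moved the fork further from 586.8 Hz — it was already above the reference.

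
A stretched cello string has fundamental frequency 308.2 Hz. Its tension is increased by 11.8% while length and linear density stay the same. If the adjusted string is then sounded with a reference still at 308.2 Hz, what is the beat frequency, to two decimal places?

For a string, f ∝ √T, so the new frequency is 308.2·√1.118 = 325.8769 Hz.
f_beat = |325.8769 − 308.2| = 17.68 Hz.

17.68 Hz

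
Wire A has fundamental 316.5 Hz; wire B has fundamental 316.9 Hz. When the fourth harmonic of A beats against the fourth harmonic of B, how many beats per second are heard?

Fourth harmonic of the first: 4·316.5 = 1266.0 Hz.
Fourth harmonic of the second: 4·316.9 = 1267.6 Hz.
f_beat = |1266.0 − 1267.6| = 1.6 Hz.

1.6 Hz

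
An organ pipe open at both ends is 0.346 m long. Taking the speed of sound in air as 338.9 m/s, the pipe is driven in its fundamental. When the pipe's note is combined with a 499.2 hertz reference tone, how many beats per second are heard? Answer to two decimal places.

Open pipe: f_n = n·v/(2L) = 1·338.9/(2·0.346) = 489.7399 Hz.
f_beat = |489.7399 − 499.2| = 9.46 Hz.

9.46 Hz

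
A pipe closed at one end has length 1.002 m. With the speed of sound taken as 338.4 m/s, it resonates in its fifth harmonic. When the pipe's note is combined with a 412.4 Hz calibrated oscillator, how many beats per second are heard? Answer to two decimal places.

Closed pipe (odd harmonics): f_n = n·v/(4L) = 5·338.4/(4·1.002) = 422.1557 Hz.
f_beat = |422.1557 − 412.4| = 9.76 Hz.

9.76 Hz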